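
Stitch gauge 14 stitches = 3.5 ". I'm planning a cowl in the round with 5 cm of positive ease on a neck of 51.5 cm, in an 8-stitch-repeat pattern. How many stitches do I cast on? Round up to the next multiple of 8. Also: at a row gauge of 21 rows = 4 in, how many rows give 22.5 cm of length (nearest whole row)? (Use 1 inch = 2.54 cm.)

Finished = 51.5 + 5 = 56.5 cm.
56.5 cm × 1/2.54 = 22.24 inches.
14/3.5 = 4 sts per in; 22.24 × 4 = 88.98 sts.
Next multiple of 8 → 96.
22.5 cm = 8.86 inches; × 5.25 = 46.51 → 47 rows.

Cast on 96 stitches; work 47 rows.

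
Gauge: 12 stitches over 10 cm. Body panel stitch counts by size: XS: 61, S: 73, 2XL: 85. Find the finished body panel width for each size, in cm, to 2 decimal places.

XS 50.83 cm; S 60.83 cm; 2XL 70.83 cm.

12/10 = 1.2 sts per cm.
XS: 61 / 1.2 = 50.833 → 50.83 cm.
S: 73 / 1.2 = 60.833 → 60.83 cm.
2XL: 85 / 1.2 = 70.833 → 70.83 cm.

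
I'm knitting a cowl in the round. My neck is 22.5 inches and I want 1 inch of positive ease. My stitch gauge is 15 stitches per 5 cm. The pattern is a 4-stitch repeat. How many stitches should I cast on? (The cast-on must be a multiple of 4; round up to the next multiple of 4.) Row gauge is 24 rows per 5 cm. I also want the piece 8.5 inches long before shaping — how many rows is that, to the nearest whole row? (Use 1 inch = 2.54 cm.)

Cast on 180 stitches; work 104 rows.

Finished = 22.5 + 1 = 23.5 inches.
23.5 inches × 2.54 = 59.69 cm.
15/5 = 3 sts per cm; 59.69 × 3 = 179.07 sts.
Next multiple of 4 → 180.
8.5 inches = 21.59 cm; × 4.8 = 103.63 → 104 rows.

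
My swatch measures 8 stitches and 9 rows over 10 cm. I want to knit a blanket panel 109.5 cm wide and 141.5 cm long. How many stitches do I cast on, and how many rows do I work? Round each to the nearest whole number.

Stitch gauge = 8/10 = 0.8 sts/cm; 109.5 × 0.8 = 87.60 → 88 sts.
Row gauge = 9/10 = 0.9 rows/cm; 141.5 × 0.9 = 127.35 → 127 rows.

Cast on 88 stitches and work 127 rows.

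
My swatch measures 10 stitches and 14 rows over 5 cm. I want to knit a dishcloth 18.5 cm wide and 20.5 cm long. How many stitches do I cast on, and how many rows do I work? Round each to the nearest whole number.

Stitch gauge = 10/5 = 2 sts/cm; 18.5 × 2 = 37.00 → 37 sts.
Row gauge = 14/5 = 2.8 rows/cm; 20.5 × 2.8 = 57.40 → 57 rows.

Cast on 37 stitches and work 57 rows.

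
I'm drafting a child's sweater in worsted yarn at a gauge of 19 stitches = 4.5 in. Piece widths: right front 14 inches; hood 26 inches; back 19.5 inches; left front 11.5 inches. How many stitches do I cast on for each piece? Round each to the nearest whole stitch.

right front 59; hood 110; back 82; left front 49.

Rate = 19/4.5 = 4.222 sts per in.
right front: 14 × 4.222 = 59.11 → 59.
hood: 26 × 4.222 = 109.78 → 110.
back: 19.5 × 4.222 = 82.33 → 82.
left front: 11.5 × 4.222 = 48.56 → 49.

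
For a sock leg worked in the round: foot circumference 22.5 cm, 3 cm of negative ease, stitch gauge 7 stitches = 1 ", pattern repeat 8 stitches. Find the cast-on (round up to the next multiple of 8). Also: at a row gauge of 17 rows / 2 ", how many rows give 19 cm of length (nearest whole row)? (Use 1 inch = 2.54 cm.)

Cast on 56 stitches; work 64 rows.

Finished = 22.5 − 3 = 19.5 cm.
19.5 cm × 1/2.54 = 7.68 inches.
7/1 = 7 sts per in; 7.68 × 7 = 53.74 sts.
Next multiple of 8 → 56.
19 cm = 7.48 inches; × 8.5 = 63.58 → 64 rows.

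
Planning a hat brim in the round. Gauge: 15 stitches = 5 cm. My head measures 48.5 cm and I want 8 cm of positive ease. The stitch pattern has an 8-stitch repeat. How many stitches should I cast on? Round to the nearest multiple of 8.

CO 168 sts.

Finished = 48.5 + 8 = 56.5 cm.
15 / 5 = 3 sts/cm.
56.5 × 3 = 169.50 sts.
Nearest multiple of 8: 168.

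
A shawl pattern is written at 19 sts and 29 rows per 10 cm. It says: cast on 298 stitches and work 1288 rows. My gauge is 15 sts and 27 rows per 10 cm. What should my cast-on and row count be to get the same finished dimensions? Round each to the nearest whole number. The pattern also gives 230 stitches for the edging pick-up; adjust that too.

Cast on 235 stitches; work 1199 rows; edging pick-up 182 stitches.

Stitches: 298 × 15/19 = 235.26 → 235.
Rows: 1288 × 27/29 = 1199.17 → 1199.
edging pick-up: 230 × 15/19 = 181.58 → 182.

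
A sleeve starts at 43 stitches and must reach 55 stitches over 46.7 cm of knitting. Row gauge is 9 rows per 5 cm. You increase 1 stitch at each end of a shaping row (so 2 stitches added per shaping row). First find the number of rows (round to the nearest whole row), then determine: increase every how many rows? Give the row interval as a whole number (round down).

Rows = 46.7 × 1.8 = 84.1 → 84 rows.
Stitches to add: 12 → 6 shaping rows (at 2 st each).
84 / 6 = 14.00 → every 14 rows.

Increase every 14th row.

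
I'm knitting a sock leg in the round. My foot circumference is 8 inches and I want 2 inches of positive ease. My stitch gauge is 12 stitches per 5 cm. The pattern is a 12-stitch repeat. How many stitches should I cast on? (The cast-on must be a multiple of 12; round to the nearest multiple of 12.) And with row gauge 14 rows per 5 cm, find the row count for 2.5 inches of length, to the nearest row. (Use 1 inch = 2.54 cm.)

Finished = 8 + 2 = 10 inches.
10 inches × 2.54 = 25.40 cm.
12/5 = 2.4 sts per cm; 25.40 × 2.4 = 60.96 sts.
Nearest multiple of 12 → 60.
2.5 inches = 6.35 cm; × 2.8 = 17.78 → 18 rows.

Cast on 60 stitches; work 18 rows.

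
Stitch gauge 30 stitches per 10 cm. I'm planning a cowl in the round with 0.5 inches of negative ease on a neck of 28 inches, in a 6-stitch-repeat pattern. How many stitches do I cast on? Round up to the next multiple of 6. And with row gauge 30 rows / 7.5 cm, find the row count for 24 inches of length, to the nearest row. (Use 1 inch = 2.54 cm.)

Cast on 210 stitches; work 244 rows.

Finished = 28 − 0.5 = 27.5 inches.
27.5 inches × 2.54 = 69.85 cm.
30/10 = 3 sts per cm; 69.85 × 3 = 209.55 sts.
Next multiple of 6 → 210.
24 inches = 60.96 cm; × 4 = 243.84 → 244 rows.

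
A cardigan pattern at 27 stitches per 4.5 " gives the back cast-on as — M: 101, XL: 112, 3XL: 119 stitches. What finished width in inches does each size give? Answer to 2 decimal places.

M 16.83 inches; XL 18.67 inches; 3XL 19.83 inches.

27/4.5 = 6 sts per in.
M: 101 / 6 = 16.833 → 16.83 in.
XL: 112 / 6 = 18.667 → 18.67 in.
3XL: 119 / 6 = 19.833 → 19.83 in.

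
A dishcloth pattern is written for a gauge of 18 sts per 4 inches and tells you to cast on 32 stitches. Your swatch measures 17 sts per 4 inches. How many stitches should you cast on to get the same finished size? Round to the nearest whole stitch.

Scale factor = 17 / 18 = 0.944.
32 × 17 / 18 = 30.22 sts.
→ 30 sts.

30 stitches.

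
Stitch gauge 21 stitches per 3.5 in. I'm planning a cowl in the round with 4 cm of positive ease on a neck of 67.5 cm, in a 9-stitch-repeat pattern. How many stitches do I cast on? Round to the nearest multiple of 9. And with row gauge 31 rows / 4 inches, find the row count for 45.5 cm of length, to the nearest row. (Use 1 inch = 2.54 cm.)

Cast on 171 stitches; work 139 rows.

Finished = 67.5 + 4 = 71.5 cm.
71.5 cm × 1/2.54 = 28.15 inches.
21/3.5 = 6 sts per in; 28.15 × 6 = 168.90 sts.
Nearest multiple of 9 → 171.
45.5 cm = 17.91 inches; × 7.75 = 138.83 → 139 rows.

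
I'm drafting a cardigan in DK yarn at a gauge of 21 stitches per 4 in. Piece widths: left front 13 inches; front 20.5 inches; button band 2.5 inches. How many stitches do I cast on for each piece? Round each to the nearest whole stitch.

left front 68; front 108; button band 13.

Rate = 21/4 = 5.25 sts per in.
left front: 13 × 5.25 = 68.25 → 68.
front: 20.5 × 5.25 = 107.62 → 108.
button band: 2.5 × 5.25 = 13.12 → 13.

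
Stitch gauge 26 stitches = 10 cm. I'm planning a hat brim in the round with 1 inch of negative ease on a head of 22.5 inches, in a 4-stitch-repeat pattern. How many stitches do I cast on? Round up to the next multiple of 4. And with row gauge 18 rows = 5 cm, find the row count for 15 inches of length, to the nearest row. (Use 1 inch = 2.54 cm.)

Cast on 144 stitches; work 137 rows.

Finished = 22.5 − 1 = 21.5 inches.
21.5 inches × 2.54 = 54.61 cm.
26/10 = 2.6 sts per cm; 54.61 × 2.6 = 141.99 sts.
Next multiple of 4 → 144.
15 inches = 38.10 cm; × 3.6 = 137.16 → 137 rows.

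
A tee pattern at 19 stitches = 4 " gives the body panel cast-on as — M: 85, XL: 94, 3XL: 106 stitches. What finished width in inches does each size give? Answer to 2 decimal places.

19/4 = 4.75 sts per in.
M: 85 / 4.75 = 17.895 → 17.89 in.
XL: 94 / 4.75 = 19.789 → 19.79 in.
3XL: 106 / 4.75 = 22.316 → 22.32 in.

M 17.89 inches; XL 19.79 inches; 3XL 22.32 inches.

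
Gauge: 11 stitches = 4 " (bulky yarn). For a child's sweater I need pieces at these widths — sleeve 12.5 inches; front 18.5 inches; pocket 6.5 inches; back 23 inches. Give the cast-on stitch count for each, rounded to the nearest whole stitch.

sleeve 34; front 51; pocket 18; back 63.

Rate = 11/4 = 2.75 sts per in.
sleeve: 12.5 × 2.75 = 34.38 → 34.
front: 18.5 × 2.75 = 50.88 → 51.
pocket: 6.5 × 2.75 = 17.88 → 18.
back: 23 × 2.75 = 63.25 → 63.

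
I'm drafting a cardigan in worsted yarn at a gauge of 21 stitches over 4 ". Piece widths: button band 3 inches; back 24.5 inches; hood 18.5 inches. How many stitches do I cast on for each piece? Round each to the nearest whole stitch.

button band 16; back 129; hood 97.

Rate = 21/4 = 5.25 sts per in.
button band: 3 × 5.25 = 15.75 → 16.
back: 24.5 × 5.25 = 128.62 → 129.
hood: 18.5 × 5.25 = 97.12 → 97.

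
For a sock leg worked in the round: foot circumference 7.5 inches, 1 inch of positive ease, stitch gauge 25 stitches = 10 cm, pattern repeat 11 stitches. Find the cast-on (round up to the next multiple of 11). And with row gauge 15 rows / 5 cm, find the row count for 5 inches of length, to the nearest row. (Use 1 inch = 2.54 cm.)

Cast on 55 stitches; work 38 rows.

Finished = 7.5 + 1 = 8.5 inches.
8.5 inches × 2.54 = 21.59 cm.
25/10 = 2.5 sts per cm; 21.59 × 2.5 = 53.98 sts.
Next multiple of 11 → 55.
5 inches = 12.70 cm; × 3 = 38.10 → 38 rows.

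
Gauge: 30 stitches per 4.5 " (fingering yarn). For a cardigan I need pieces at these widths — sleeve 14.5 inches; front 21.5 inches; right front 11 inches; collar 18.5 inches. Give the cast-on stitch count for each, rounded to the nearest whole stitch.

sleeve 97; front 143; right front 73; collar 123.

Rate = 30/4.5 = 6.667 sts per in.
sleeve: 14.5 × 6.667 = 96.67 → 97.
front: 21.5 × 6.667 = 143.33 → 143.
right front: 11 × 6.667 = 73.33 → 73.
collar: 18.5 × 6.667 = 123.33 → 123.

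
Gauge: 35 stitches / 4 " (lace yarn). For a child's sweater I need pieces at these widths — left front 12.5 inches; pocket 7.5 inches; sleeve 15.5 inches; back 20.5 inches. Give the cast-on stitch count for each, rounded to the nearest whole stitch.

left front 109; pocket 66; sleeve 136; back 179.

Rate = 35/4 = 8.75 sts per in.
left front: 12.5 × 8.75 = 109.38 → 109.
pocket: 7.5 × 8.75 = 65.62 → 66.
sleeve: 15.5 × 8.75 = 135.62 → 136.
back: 20.5 × 8.75 = 179.38 → 179.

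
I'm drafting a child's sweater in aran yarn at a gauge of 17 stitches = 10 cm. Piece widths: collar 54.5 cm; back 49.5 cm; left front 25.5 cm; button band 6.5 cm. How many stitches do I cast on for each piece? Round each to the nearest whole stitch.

Rate = 17/10 = 1.7 sts per cm.
collar: 54.5 × 1.7 = 92.65 → 93.
back: 49.5 × 1.7 = 84.15 → 84.
left front: 25.5 × 1.7 = 43.35 → 43.
button band: 6.5 × 1.7 = 11.05 → 11.

collar 93; back 84; left front 43; button band 11.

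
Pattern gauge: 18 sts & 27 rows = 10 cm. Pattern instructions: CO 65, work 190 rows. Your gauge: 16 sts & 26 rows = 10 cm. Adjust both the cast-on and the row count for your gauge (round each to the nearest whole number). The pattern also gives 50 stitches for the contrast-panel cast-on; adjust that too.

Stitches: 65 × 16/18 = 57.78 → 58.
Rows: 190 × 26/27 = 182.96 → 183.
contrast-panel cast-on: 50 × 16/18 = 44.44 → 44.

Cast on 58 stitches; work 183 rows; contrast-panel cast-on 44 stitches.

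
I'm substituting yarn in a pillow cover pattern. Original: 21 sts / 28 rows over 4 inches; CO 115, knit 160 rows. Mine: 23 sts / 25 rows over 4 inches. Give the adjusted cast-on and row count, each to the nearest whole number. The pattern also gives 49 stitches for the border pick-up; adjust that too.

Stitches: 115 × 23/21 = 125.95 → 126.
Rows: 160 × 25/28 = 142.86 → 143.
border pick-up: 49 × 23/21 = 53.67 → 54.

Cast on 126 stitches; work 143 rows; border pick-up 54 stitches.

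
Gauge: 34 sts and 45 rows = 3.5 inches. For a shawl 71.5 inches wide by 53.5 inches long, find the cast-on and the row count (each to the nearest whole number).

Cast on 695 stitches and work 688 rows.

Stitch gauge = 34/3.5 = 9.714 sts/in; 71.5 × 9.714 = 694.57 → 695 sts.
Row gauge = 45/3.5 = 12.857 rows/in; 53.5 × 12.857 = 687.86 → 688 rows.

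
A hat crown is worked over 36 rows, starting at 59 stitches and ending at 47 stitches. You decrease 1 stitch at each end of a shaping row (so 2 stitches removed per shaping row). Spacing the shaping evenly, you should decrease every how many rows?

Stitches to remove: |47 − 59| = 12.
Shaping rows needed: 12 / 2 = 6.
36 rows / 6 = every 6 rows.

Decrease every 6th row.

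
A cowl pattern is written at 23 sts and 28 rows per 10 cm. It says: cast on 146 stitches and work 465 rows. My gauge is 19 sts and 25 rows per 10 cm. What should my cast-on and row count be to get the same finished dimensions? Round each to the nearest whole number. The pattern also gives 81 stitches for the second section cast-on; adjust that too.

Stitches: 146 × 19/23 = 120.61 → 121.
Rows: 465 × 25/28 = 415.18 → 415.
second section cast-on: 81 × 19/23 = 66.91 → 67.

Cast on 121 stitches; work 415 rows; second section cast-on 67 stitches.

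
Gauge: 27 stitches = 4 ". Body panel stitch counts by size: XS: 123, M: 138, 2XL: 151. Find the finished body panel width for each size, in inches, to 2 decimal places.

XS 18.22 inches; M 20.44 inches; 2XL 22.37 inches.

27/4 = 6.75 sts per in.
XS: 123 / 6.75 = 18.222 → 18.22 in.
M: 138 / 6.75 = 20.444 → 20.44 in.
2XL: 151 / 6.75 = 22.370 → 22.37 in.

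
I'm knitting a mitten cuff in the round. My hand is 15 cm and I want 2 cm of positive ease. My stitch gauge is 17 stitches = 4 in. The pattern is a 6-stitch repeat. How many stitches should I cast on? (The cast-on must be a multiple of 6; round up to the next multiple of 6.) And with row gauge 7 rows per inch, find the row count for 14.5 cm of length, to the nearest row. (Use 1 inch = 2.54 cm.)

Finished = 15 + 2 = 17 cm.
17 cm × 1/2.54 = 6.69 inches.
17/4 = 4.25 sts per in; 6.69 × 4.25 = 28.44 sts.
Next multiple of 6 → 30.
14.5 cm = 5.71 inches; × 7 = 39.96 → 40 rows.

Cast on 30 stitches; work 40 rows.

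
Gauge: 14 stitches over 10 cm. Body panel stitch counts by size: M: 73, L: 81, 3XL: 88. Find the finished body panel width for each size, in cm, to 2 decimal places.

M 52.14 cm; L 57.86 cm; 3XL 62.86 cm.

14/10 = 1.4 sts per cm.
M: 73 / 1.4 = 52.143 → 52.14 cm.
L: 81 / 1.4 = 57.857 → 57.86 cm.
3XL: 88 / 1.4 = 62.857 → 62.86 cm.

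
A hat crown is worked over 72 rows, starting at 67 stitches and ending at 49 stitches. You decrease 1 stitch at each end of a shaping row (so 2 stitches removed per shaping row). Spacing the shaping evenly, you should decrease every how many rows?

Stitches to remove: |49 − 67| = 18.
Shaping rows needed: 18 / 2 = 9.
72 rows / 9 = every 8 rows.

Decrease every 8th row.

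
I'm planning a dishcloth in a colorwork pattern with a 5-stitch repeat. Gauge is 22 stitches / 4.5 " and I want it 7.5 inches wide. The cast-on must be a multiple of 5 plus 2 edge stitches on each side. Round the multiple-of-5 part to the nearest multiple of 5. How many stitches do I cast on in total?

22 / 4.5 = 4.889 sts per inch.
7.5 × 4.889 = 36.67 sts.
Less 4 edge sts → 32.67 for the repeat.
Nearest multiple of 5: 35.
Add back 4 edge sts → 39.

39 stitches.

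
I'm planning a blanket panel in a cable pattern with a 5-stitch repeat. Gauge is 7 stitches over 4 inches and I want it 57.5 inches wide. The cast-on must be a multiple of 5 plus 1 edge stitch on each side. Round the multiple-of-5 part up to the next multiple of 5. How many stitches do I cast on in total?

Cast on 102 stitches.

7 / 4 = 1.75 sts per inch.
57.5 × 1.75 = 100.62 sts.
Less 2 edge sts → 98.62 for the repeat.
Next multiple of 5: 100.
Add back 2 edge sts → 102.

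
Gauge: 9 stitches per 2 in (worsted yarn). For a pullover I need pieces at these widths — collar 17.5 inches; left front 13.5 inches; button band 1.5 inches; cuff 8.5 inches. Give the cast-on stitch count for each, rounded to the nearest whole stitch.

Rate = 9/2 = 4.5 sts per in.
collar: 17.5 × 4.5 = 78.75 → 79.
left front: 13.5 × 4.5 = 60.75 → 61.
button band: 1.5 × 4.5 = 6.75 → 7.
cuff: 8.5 × 4.5 = 38.25 → 38.

collar 79; left front 61; button band 7; cuff 38.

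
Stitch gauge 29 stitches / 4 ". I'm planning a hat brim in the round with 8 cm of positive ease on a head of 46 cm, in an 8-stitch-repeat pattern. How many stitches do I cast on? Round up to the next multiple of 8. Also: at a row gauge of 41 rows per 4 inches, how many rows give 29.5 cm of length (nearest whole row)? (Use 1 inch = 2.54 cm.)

Cast on 160 stitches; work 119 rows.

Finished = 46 + 8 = 54 cm.
54 cm × 1/2.54 = 21.26 inches.
29/4 = 7.25 sts per in; 21.26 × 7.25 = 154.13 sts.
Next multiple of 8 → 160.
29.5 cm = 11.61 inches; × 10.25 = 119.05 → 119 rows.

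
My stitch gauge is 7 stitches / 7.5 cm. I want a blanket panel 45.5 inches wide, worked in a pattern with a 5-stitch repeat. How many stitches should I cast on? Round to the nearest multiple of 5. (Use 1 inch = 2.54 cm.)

45.5 in = 45.5 × 2.54 = 115.57 cm.
7 / 7.5 = 0.933 sts/cm.
115.57 × 0.933 = 107.87 sts.
→ 110.

110 stitches.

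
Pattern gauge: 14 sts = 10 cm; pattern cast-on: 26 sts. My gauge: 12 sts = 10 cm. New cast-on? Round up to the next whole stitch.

23 stitches.

Scale factor = 12 / 14 = 0.857.
26 × 12 / 14 = 22.29 sts.
→ 23 sts.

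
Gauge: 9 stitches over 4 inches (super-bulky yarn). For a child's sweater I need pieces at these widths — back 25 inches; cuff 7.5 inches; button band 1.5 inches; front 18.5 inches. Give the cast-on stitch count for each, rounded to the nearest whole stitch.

Rate = 9/4 = 2.25 sts per in.
back: 25 × 2.25 = 56.25 → 56.
cuff: 7.5 × 2.25 = 16.88 → 17.
button band: 1.5 × 2.25 = 3.38 → 3.
front: 18.5 × 2.25 = 41.62 → 42.

back 56; cuff 17; button band 3; front 42.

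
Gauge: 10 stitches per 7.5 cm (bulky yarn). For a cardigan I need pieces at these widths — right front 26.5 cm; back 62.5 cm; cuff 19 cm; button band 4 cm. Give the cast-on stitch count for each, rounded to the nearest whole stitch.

Rate = 10/7.5 = 1.333 sts per cm.
right front: 26.5 × 1.333 = 35.33 → 35.
back: 62.5 × 1.333 = 83.33 → 83.
cuff: 19 × 1.333 = 25.33 → 25.
button band: 4 × 1.333 = 5.33 → 5.

right front 35; back 83; cuff 25; button band 5.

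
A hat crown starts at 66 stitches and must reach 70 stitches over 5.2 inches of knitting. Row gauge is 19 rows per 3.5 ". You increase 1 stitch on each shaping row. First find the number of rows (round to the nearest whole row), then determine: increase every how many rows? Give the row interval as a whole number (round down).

Rows = 5.2 × 5.429 = 28.2 → 28 rows.
Stitches to add: 4 → 4 shaping rows (at 1 st each).
28 / 4 = 7.00 → every 7 rows.

Increase every 7th row.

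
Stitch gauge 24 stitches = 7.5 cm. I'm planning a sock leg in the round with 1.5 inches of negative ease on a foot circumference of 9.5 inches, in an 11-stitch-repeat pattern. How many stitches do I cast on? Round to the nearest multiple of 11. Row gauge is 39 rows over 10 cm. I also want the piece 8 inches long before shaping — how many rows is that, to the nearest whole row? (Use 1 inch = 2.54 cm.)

Finished = 9.5 − 1.5 = 8 inches.
8 inches × 2.54 = 20.32 cm.
24/7.5 = 3.2 sts per cm; 20.32 × 3.2 = 65.02 sts.
Nearest multiple of 11 → 66.
8 inches = 20.32 cm; × 3.9 = 79.25 → 79 rows.

Cast on 66 stitches; work 79 rows.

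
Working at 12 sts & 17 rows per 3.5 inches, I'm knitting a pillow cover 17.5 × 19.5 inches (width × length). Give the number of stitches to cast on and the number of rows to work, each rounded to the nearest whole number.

Cast on 60 stitches and work 95 rows.

Stitch gauge = 12/3.5 = 3.429 sts/in; 17.5 × 3.429 = 60.00 → 60 sts.
Row gauge = 17/3.5 = 4.857 rows/in; 19.5 × 4.857 = 94.71 → 95 rows.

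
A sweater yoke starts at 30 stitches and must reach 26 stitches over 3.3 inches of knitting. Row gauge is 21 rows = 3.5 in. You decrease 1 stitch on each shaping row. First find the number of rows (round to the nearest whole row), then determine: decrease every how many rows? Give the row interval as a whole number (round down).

Rows = 3.3 × 6 = 19.8 → 20 rows.
Stitches to remove: 4 → 4 shaping rows (at 1 st each).
20 / 4 = 5.00 → every 5 rows.

Decrease every 5th row.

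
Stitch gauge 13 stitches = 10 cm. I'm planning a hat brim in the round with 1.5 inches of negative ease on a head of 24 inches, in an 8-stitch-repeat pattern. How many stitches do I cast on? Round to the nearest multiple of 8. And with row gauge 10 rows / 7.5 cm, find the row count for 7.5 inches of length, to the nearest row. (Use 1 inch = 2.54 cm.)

Cast on 72 stitches; work 25 rows.

Finished = 24 − 1.5 = 22.5 inches.
22.5 inches × 2.54 = 57.15 cm.
13/10 = 1.3 sts per cm; 57.15 × 1.3 = 74.30 sts.
Nearest multiple of 8 → 72.
7.5 inches = 19.05 cm; × 1.333 = 25.40 → 25 rows.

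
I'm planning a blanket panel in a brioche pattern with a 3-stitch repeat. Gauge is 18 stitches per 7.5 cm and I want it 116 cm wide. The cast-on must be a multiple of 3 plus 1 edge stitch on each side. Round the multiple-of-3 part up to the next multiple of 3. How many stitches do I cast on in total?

18 / 7.5 = 2.4 sts per cm.
116 × 2.4 = 278.40 sts.
Less 2 edge sts → 276.40 for the repeat.
Next multiple of 3: 279.
Add back 2 edge sts → 281.

281 stitches.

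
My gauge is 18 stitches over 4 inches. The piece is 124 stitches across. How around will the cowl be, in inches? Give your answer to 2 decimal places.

18 stitches / 4 inch = 4.5 stitches per inch.
124 / 4.5 = 27.556 inches.

27.56 inches.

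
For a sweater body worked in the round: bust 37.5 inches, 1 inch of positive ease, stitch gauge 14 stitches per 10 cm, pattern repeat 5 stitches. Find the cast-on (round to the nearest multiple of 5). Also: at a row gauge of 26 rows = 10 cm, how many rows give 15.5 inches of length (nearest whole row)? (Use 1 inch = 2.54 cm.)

Cast on 135 stitches; work 102 rows.

Finished = 37.5 + 1 = 38.5 inches.
38.5 inches × 2.54 = 97.79 cm.
14/10 = 1.4 sts per cm; 97.79 × 1.4 = 136.91 sts.
Nearest multiple of 5 → 135.
15.5 inches = 39.37 cm; × 2.6 = 102.36 → 102 rows.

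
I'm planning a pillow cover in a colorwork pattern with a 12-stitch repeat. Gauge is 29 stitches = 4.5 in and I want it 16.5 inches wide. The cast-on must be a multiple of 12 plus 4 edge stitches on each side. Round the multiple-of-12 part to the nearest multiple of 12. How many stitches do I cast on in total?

CO 104 sts.

29 / 4.5 = 6.444 sts per inch.
16.5 × 6.444 = 106.33 sts.
Less 8 edge sts → 98.33 for the repeat.
Nearest multiple of 12: 96.
Add back 8 edge sts → 104.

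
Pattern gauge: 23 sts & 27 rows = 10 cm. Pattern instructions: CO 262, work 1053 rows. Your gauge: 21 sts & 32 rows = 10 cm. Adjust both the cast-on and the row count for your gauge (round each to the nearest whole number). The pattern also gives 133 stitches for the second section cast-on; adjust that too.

Stitches: 262 × 21/23 = 239.22 → 239.
Rows: 1053 × 32/27 = 1248.00 → 1248.
second section cast-on: 133 × 21/23 = 121.43 → 121.

Cast on 239 stitches; work 1248 rows; second section cast-on 121 stitches.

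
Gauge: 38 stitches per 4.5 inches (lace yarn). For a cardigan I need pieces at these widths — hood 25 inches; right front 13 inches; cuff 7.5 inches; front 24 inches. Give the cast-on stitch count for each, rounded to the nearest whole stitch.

Rate = 38/4.5 = 8.444 sts per in.
hood: 25 × 8.444 = 211.11 → 211.
right front: 13 × 8.444 = 109.78 → 110.
cuff: 7.5 × 8.444 = 63.33 → 63.
front: 24 × 8.444 = 202.67 → 203.

hood 211; right front 110; cuff 63; front 203.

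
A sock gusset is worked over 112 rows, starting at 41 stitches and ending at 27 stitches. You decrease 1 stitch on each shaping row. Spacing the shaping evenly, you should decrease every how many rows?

Stitches to remove: |27 − 41| = 14.
Shaping rows needed: 14 / 1 = 14.
112 rows / 14 = every 8 rows.

Decrease every 8th row.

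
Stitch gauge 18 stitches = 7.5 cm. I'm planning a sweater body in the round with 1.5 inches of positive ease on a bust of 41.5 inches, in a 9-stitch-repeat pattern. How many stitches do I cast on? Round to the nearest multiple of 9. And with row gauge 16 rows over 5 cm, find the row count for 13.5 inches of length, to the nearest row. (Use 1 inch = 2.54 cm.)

Cast on 261 stitches; work 110 rows.

Finished = 41.5 + 1.5 = 43 inches.
43 inches × 2.54 = 109.22 cm.
18/7.5 = 2.4 sts per cm; 109.22 × 2.4 = 262.13 sts.
Nearest multiple of 9 → 261.
13.5 inches = 34.29 cm; × 3.2 = 109.73 → 110 rows.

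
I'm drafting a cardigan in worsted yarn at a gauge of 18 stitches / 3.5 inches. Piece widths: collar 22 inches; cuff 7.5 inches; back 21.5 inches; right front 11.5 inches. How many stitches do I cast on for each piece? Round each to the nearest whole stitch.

Rate = 18/3.5 = 5.143 sts per in.
collar: 22 × 5.143 = 113.14 → 113.
cuff: 7.5 × 5.143 = 38.57 → 39.
back: 21.5 × 5.143 = 110.57 → 111.
right front: 11.5 × 5.143 = 59.14 → 59.

collar 113; cuff 39; back 111; right front 59.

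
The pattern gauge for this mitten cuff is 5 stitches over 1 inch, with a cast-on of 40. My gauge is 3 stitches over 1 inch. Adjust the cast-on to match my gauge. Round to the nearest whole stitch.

Scale factor = 3 / 5 = 0.600.
40 × 3 / 5 = 24.00 sts.

CO 24 sts.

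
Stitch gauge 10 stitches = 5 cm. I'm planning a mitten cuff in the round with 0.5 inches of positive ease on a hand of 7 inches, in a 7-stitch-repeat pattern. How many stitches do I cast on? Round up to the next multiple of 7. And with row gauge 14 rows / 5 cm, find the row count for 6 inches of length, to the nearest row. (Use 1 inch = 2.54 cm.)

Cast on 42 stitches; work 43 rows.

Finished = 7 + 0.5 = 7.5 inches.
7.5 inches × 2.54 = 19.05 cm.
10/5 = 2 sts per cm; 19.05 × 2 = 38.10 sts.
Next multiple of 7 → 42.
6 inches = 15.24 cm; × 2.8 = 42.67 → 43 rows.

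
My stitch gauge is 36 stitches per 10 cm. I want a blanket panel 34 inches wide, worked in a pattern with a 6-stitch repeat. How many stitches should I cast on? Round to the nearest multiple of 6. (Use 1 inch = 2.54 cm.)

34 in = 34 × 2.54 = 86.36 cm.
36 / 10 = 3.6 sts/cm.
86.36 × 3.6 = 310.90 sts.
→ 312.

312 stitches.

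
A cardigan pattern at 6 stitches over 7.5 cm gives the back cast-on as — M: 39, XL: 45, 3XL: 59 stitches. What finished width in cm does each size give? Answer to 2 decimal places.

6/7.5 = 0.8 sts per cm.
M: 39 / 0.8 = 48.750 → 48.75 cm.
XL: 45 / 0.8 = 56.250 → 56.25 cm.
3XL: 59 / 0.8 = 73.750 → 73.75 cm.

M 48.75 cm; XL 56.25 cm; 3XL 73.75 cm.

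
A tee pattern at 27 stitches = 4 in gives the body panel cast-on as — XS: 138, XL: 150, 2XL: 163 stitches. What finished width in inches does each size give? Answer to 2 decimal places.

XS 20.44 inches; XL 22.22 inches; 2XL 24.15 inches.

27/4 = 6.75 sts per in.
XS: 138 / 6.75 = 20.444 → 20.44 in.
XL: 150 / 6.75 = 22.222 → 22.22 in.
2XL: 163 / 6.75 = 24.148 → 24.15 in.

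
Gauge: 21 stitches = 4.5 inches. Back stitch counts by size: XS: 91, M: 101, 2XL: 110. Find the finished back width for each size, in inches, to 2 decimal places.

XS 19.50 inches; M 21.64 inches; 2XL 23.57 inches.

21/4.5 = 4.667 sts per in.
XS: 91 / 4.667 = 19.500 → 19.50 in.
M: 101 / 4.667 = 21.643 → 21.64 in.
2XL: 110 / 4.667 = 23.571 → 23.57 in.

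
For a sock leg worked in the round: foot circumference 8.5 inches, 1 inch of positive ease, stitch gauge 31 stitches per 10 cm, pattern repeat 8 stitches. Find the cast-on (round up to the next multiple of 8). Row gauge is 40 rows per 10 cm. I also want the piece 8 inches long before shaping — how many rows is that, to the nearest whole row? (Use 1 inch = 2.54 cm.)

Finished = 8.5 + 1 = 9.5 inches.
9.5 inches × 2.54 = 24.13 cm.
31/10 = 3.1 sts per cm; 24.13 × 3.1 = 74.80 sts.
Next multiple of 8 → 80.
8 inches = 20.32 cm; × 4 = 81.28 → 81 rows.

Cast on 80 stitches; work 81 rows.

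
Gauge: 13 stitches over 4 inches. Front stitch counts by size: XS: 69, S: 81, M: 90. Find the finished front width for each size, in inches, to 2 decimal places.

XS 21.23 inches; S 24.92 inches; M 27.69 inches.

13/4 = 3.25 sts per in.
XS: 69 / 3.25 = 21.231 → 21.23 in.
S: 81 / 3.25 = 24.923 → 24.92 in.
M: 90 / 3.25 = 27.692 → 27.69 in.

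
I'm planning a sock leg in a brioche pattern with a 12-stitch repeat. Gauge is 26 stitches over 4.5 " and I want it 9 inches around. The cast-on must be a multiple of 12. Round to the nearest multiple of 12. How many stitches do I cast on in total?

Cast on 48 stitches.

26 / 4.5 = 5.778 sts per inch.
9 × 5.778 = 52.00 sts.
Nearest multiple of 12: 48.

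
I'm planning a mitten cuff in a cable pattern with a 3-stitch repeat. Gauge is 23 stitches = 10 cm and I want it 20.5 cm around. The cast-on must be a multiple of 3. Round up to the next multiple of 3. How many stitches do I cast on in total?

48 stitches.

23 / 10 = 2.3 sts per cm.
20.5 × 2.3 = 47.15 sts.
Next multiple of 3: 48.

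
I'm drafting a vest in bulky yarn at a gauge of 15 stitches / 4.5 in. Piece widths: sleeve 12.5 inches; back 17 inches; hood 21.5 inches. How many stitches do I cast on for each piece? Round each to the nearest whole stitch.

Rate = 15/4.5 = 3.333 sts per in.
sleeve: 12.5 × 3.333 = 41.67 → 42.
back: 17 × 3.333 = 56.67 → 57.
hood: 21.5 × 3.333 = 71.67 → 72.

sleeve 42; back 57; hood 72.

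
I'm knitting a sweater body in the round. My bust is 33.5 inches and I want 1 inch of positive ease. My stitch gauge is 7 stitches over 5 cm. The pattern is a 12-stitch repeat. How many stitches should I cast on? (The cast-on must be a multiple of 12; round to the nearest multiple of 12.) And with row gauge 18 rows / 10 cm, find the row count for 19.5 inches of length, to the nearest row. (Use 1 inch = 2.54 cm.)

Finished = 33.5 + 1 = 34.5 inches.
34.5 inches × 2.54 = 87.63 cm.
7/5 = 1.4 sts per cm; 87.63 × 1.4 = 122.68 sts.
Nearest multiple of 12 → 120.
19.5 inches = 49.53 cm; × 1.8 = 89.15 → 89 rows.

Cast on 120 stitches; work 89 rows.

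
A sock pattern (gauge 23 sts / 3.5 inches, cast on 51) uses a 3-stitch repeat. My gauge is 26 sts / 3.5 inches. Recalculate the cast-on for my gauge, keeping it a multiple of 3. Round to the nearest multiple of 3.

CO 57 sts.

51 × 26 / 23 = 57.65.
Nearest multiple of 3: 57.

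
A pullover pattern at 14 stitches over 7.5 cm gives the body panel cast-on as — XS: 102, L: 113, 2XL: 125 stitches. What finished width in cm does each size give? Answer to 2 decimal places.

14/7.5 = 1.867 sts per cm.
XS: 102 / 1.867 = 54.643 → 54.64 cm.
L: 113 / 1.867 = 60.536 → 60.54 cm.
2XL: 125 / 1.867 = 66.964 → 66.96 cm.

XS 54.64 cm; L 60.54 cm; 2XL 66.96 cm.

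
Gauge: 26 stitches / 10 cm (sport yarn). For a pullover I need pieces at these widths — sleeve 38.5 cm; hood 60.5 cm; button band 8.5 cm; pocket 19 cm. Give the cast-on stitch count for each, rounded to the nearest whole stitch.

sleeve 100; hood 157; button band 22; pocket 49.

Rate = 26/10 = 2.6 sts per cm.
sleeve: 38.5 × 2.6 = 100.10 → 100.
hood: 60.5 × 2.6 = 157.30 → 157.
button band: 8.5 × 2.6 = 22.10 → 22.
pocket: 19 × 2.6 = 49.40 → 49.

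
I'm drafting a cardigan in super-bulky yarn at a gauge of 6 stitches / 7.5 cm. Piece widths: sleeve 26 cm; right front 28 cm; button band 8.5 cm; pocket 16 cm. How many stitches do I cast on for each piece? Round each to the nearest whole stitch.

sleeve 21; right front 22; button band 7; pocket 13.

Rate = 6/7.5 = 0.8 sts per cm.
sleeve: 26 × 0.8 = 20.80 → 21.
right front: 28 × 0.8 = 22.40 → 22.
button band: 8.5 × 0.8 = 6.80 → 7.
pocket: 16 × 0.8 = 12.80 → 13.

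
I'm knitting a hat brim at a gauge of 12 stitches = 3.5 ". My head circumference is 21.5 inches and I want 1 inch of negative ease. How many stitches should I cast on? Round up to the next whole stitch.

Cast on 71 stitches.

Finished = 21.5 − 1 = 20.5 in.
12 / 3.5 = 3.429 sts per inch.
20.50 × 3.429 = 70.29 sts.
→ 71 sts.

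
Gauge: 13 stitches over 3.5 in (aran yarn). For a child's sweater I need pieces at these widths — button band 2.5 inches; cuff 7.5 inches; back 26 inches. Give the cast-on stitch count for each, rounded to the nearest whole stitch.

Rate = 13/3.5 = 3.714 sts per in.
button band: 2.5 × 3.714 = 9.29 → 9.
cuff: 7.5 × 3.714 = 27.86 → 28.
back: 26 × 3.714 = 96.57 → 97.

button band 9; cuff 28; back 97.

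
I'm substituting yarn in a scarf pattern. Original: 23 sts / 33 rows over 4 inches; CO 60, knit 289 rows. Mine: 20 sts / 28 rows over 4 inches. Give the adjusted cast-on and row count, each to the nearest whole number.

Stitches: 60 × 20/23 = 52.17 → 52.
Rows: 289 × 28/33 = 245.21 → 245.

Cast on 52 stitches; work 245 rows.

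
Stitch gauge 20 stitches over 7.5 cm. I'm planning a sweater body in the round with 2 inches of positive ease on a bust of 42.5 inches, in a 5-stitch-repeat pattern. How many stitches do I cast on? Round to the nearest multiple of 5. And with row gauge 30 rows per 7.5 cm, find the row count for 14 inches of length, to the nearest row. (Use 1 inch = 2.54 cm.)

Cast on 300 stitches; work 142 rows.

Finished = 42.5 + 2 = 44.5 inches.
44.5 inches × 2.54 = 113.03 cm.
20/7.5 = 2.667 sts per cm; 113.03 × 2.667 = 301.41 sts.
Nearest multiple of 5 → 300.
14 inches = 35.56 cm; × 4 = 142.24 → 142 rows.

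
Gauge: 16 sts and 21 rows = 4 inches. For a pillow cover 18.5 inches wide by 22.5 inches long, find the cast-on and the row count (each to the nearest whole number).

Stitch gauge = 16/4 = 4 sts/in; 18.5 × 4 = 74.00 → 74 sts.
Row gauge = 21/4 = 5.25 rows/in; 22.5 × 5.25 = 118.12 → 118 rows.

Cast on 74 stitches and work 118 rows.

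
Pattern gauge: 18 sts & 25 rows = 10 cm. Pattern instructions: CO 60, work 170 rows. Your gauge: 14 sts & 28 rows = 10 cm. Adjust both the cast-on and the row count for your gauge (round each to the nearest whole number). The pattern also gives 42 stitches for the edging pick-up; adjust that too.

Stitches: 60 × 14/18 = 46.67 → 47.
Rows: 170 × 28/25 = 190.40 → 190.
edging pick-up: 42 × 14/18 = 32.67 → 33.

Cast on 47 stitches; work 190 rows; edging pick-up 33 stitches.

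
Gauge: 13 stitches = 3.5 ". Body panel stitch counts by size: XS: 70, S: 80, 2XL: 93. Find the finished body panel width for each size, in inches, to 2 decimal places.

13/3.5 = 3.714 sts per in.
XS: 70 / 3.714 = 18.846 → 18.85 in.
S: 80 / 3.714 = 21.538 → 21.54 in.
2XL: 93 / 3.714 = 25.038 → 25.04 in.

XS 18.85 inches; S 21.54 inches; 2XL 25.04 inches.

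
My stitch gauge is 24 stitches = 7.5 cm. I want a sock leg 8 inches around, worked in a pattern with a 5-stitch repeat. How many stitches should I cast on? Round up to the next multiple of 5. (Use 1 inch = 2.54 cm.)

70 stitches.

8 in = 8 × 2.54 = 20.32 cm.
24 / 7.5 = 3.2 sts/cm.
20.32 × 3.2 = 65.02 sts.
→ 70.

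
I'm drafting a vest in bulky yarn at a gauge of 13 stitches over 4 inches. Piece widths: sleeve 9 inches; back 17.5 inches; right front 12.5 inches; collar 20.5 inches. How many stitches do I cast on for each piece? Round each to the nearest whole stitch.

Rate = 13/4 = 3.25 sts per in.
sleeve: 9 × 3.25 = 29.25 → 29.
back: 17.5 × 3.25 = 56.88 → 57.
right front: 12.5 × 3.25 = 40.62 → 41.
collar: 20.5 × 3.25 = 66.62 → 67.

sleeve 29; back 57; right front 41; collar 67.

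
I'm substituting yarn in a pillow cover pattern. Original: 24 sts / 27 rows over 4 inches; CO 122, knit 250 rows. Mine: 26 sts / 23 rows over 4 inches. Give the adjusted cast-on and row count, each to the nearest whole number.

Cast on 132 stitches; work 213 rows.

Stitches: 122 × 26/24 = 132.17 → 132.
Rows: 250 × 23/27 = 212.96 → 213.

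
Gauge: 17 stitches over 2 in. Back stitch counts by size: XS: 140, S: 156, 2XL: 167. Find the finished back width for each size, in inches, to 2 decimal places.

17/2 = 8.5 sts per in.
XS: 140 / 8.5 = 16.471 → 16.47 in.
S: 156 / 8.5 = 18.353 → 18.35 in.
2XL: 167 / 8.5 = 19.647 → 19.65 in.

XS 16.47 inches; S 18.35 inches; 2XL 19.65 inches.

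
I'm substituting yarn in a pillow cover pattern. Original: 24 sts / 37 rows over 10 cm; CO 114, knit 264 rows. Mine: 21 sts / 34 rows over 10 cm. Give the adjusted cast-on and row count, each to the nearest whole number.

Stitches: 114 × 21/24 = 99.75 → 100.
Rows: 264 × 34/37 = 242.59 → 243.

Cast on 100 stitches; work 243 rows.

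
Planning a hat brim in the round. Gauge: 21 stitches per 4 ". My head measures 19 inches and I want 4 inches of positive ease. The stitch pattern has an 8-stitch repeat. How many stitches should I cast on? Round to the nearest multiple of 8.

Finished = 19 + 4 = 23 inches.
21 / 4 = 5.25 sts/in.
23 × 5.25 = 120.75 sts.
Nearest multiple of 8: 120.

CO 120 sts.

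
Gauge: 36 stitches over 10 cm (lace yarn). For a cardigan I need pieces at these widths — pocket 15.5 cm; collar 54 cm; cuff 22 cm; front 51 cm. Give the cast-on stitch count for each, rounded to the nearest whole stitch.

Rate = 36/10 = 3.6 sts per cm.
pocket: 15.5 × 3.6 = 55.80 → 56.
collar: 54 × 3.6 = 194.40 → 194.
cuff: 22 × 3.6 = 79.20 → 79.
front: 51 × 3.6 = 183.60 → 184.

pocket 56; collar 194; cuff 79; front 184.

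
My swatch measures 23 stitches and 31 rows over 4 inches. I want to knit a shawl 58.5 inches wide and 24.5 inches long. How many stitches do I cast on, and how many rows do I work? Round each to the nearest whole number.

Stitch gauge = 23/4 = 5.75 sts/in; 58.5 × 5.75 = 336.38 → 336 sts.
Row gauge = 31/4 = 7.75 rows/in; 24.5 × 7.75 = 189.88 → 190 rows.

Cast on 336 stitches and work 190 rows.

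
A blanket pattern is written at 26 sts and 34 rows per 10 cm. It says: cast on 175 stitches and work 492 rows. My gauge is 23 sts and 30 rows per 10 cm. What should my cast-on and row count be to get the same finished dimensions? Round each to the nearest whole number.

Stitches: 175 × 23/26 = 154.81 → 155.
Rows: 492 × 30/34 = 434.12 → 434.

Cast on 155 stitches; work 434 rows.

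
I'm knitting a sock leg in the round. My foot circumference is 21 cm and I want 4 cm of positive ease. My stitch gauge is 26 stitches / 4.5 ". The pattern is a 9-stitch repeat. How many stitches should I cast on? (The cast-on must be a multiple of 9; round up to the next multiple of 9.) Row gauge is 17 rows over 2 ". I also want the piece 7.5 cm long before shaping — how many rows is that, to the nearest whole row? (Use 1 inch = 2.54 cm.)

Cast on 63 stitches; work 25 rows.

Finished = 21 + 4 = 25 cm.
25 cm × 1/2.54 = 9.84 inches.
26/4.5 = 5.778 sts per in; 9.84 × 5.778 = 56.87 sts.
Next multiple of 9 → 63.
7.5 cm = 2.95 inches; × 8.5 = 25.10 → 25 rows.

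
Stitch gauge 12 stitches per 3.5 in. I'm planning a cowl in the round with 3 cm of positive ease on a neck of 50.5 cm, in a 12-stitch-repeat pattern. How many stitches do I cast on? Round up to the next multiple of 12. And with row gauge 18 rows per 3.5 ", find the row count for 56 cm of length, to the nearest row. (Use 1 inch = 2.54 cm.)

Cast on 84 stitches; work 113 rows.

Finished = 50.5 + 3 = 53.5 cm.
53.5 cm × 1/2.54 = 21.06 inches.
12/3.5 = 3.429 sts per in; 21.06 × 3.429 = 72.22 sts.
Next multiple of 12 → 84.
56 cm = 22.05 inches; × 5.143 = 113.39 → 113 rows.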